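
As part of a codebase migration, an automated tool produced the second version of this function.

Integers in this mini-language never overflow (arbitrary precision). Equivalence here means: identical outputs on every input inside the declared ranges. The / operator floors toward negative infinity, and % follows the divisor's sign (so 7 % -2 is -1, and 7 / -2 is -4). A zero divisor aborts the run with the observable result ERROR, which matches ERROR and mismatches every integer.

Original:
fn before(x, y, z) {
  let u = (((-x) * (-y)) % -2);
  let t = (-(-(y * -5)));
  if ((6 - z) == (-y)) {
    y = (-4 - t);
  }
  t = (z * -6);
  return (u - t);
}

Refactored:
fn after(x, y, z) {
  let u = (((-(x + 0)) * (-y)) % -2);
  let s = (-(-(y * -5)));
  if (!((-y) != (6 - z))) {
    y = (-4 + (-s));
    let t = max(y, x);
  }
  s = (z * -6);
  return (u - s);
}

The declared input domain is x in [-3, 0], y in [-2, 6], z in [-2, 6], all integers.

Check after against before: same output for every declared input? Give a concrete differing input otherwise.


Equivalent — the differences include min/max/abs usage differs; also comparison usage differs; also statement counts differ; also constant usage differs; also local variable names differ; also arithmetic usage differs; also boolean connective usage differs, yet no declared input distinguishes the two.
One worked example (x=-1, y=3, z=3) — before: u = -1; t = -15; ((6 - z) == (-y)) -> false; t = -18; return 17; after: u = -1; s = -15; (!((-y) != (6 - z))) -> false; s = -18; return 17; agreement on 17.
Checked all 324 inputs in the declared domain: the outputs agree on every one.
verdict: equivalent


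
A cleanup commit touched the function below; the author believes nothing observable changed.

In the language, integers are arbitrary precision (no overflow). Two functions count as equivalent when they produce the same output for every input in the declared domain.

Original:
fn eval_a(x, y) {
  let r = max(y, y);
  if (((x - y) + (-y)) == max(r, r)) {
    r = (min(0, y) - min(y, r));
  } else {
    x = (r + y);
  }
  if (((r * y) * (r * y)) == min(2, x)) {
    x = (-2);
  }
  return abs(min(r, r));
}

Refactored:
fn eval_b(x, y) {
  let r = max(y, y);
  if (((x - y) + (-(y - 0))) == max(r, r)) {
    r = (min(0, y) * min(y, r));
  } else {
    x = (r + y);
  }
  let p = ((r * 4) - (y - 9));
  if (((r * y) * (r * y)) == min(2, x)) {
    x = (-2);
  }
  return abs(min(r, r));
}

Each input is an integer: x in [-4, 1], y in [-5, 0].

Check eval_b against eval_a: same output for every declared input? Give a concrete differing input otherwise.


Not equivalent: x=-3, y=-1 separates them (0 vs 1).
eval_a: r = -1; (((x - y) + (-y)) == max(r, r)) -> true; r = 0; (((r * y) * (r * y)) == min(2, x)) -> false; return 0
eval_b: r = -1; (((x - y) + (-(y - 0))) == max(r, r)) -> true; r = 1; p = 14; (((r * y) * (r * y)) == min(2, x)) -> false; return 1
verdict: not equivalent; witness: x=-3, y=-1


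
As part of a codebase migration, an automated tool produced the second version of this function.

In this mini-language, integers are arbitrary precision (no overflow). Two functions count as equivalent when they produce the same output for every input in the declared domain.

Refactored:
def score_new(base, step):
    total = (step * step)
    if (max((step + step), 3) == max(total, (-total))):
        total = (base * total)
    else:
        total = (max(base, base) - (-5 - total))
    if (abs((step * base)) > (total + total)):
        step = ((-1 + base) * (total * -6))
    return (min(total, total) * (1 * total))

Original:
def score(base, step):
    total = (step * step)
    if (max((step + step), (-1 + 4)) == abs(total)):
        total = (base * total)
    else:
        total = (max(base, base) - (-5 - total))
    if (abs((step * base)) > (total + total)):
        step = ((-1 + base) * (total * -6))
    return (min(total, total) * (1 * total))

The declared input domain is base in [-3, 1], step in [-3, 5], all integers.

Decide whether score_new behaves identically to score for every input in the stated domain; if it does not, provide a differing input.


This is a faithful refactor — constant usage differs; arithmetic usage differs; min/max/abs usage differs, but the computed results match everywhere.
Spot check at base=-1, step=-2 — score: total := 4 | (max((step + step), (-1 + 4)) == abs(total)): false | total := 8 | (abs((step * base)) > (total + total)): false | result 64. score_new: total := 4 | (max((step + step), 3) == max(total, (-total))): false | total := 8 | (abs((step * base)) > (total + total)): false | result 64. Both give 64.
Sweeping the whole domain (45 inputs) finds no disagreement.
verdict: equivalent


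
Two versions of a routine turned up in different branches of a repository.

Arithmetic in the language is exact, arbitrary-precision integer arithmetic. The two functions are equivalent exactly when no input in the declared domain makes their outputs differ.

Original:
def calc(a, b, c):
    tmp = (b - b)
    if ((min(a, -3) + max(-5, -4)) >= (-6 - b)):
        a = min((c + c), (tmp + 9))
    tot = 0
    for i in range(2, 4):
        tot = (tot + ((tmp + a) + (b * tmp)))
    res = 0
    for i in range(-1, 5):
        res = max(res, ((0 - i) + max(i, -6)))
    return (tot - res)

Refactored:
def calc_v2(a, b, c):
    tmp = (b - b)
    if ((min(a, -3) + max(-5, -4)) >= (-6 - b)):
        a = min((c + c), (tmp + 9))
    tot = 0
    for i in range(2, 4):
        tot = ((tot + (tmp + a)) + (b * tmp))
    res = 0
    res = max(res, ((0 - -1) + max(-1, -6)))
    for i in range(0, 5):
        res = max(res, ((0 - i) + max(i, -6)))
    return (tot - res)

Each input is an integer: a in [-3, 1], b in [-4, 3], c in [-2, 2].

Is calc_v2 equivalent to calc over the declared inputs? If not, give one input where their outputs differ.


Behavior is preserved: although loop structure differs, and constant usage differs, and arithmetic usage differs, and statement counts differ, and min/max/abs usage differs, the outputs never diverge.
Spot check at a=-1, b=0, c=-2 — calc: tmp=0, then ((min(a, -3) + max(-5, -4)) >= (-6 - b)) is false, then tot=0, then (i=2), then tot=-1, then (i=3), then tot=-2, then res=0, then (i=-1), then res=0, then (i=0), then res=0, then (i=1), then res=0, then (i=2), then res=0, then (i=3), then res=0, then (i=4), then res=0, then returns -2. calc_v2: tmp=0, then ((min(a, -3) + max(-5, -4)) >= (-6 - b)) is false, then tot=0, then (i=2), then tot=-1, then (i=3), then tot=-2, then res=0, then res=0, then (i=0), then res=0, then (i=1), then res=0, then (i=2), then res=0, then (i=3), then res=0, then (i=4), then res=0, then returns -2. Both give -2.
Checked all 200 inputs in the declared domain: the outputs agree on every one.
verdict: equivalent


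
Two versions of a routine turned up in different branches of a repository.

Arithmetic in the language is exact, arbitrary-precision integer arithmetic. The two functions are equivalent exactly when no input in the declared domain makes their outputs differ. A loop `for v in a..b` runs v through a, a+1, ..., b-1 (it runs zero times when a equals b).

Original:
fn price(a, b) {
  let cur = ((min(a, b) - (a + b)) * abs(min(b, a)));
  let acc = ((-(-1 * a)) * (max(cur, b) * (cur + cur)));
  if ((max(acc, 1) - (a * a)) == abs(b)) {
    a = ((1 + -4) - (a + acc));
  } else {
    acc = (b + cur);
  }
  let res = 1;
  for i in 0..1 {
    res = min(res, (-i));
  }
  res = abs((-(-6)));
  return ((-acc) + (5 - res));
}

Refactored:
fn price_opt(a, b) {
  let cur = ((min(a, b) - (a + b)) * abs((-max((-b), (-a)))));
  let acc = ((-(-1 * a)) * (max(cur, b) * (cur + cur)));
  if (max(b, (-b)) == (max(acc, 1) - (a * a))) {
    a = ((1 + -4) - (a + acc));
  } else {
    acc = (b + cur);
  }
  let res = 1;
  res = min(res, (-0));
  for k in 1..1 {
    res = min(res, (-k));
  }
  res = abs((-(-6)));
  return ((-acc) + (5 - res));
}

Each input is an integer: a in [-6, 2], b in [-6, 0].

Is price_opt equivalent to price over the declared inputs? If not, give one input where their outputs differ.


Side by side, the visible changes include: loop structure differs; also local variable names differ; also constant usage differs; also statement counts differ; also min/max/abs usage differs.
One worked example (a=1, b=0) — price: cur = 0; acc = 0; ((max(acc, 1) - (a * a)) == abs(b)) -> true; a = -4; res = 1; [i=0]; res = 0; res = 6; return -1; price_opt: cur = 0; acc = 0; (max(b, (-b)) == (max(acc, 1) - (a * a))) -> true; a = -4; res = 1; res = 0; the k loop: no iterations; res = 6; return -1; agreement on -1.
Across all 63 domain points the two functions coincide.
verdict: equivalent


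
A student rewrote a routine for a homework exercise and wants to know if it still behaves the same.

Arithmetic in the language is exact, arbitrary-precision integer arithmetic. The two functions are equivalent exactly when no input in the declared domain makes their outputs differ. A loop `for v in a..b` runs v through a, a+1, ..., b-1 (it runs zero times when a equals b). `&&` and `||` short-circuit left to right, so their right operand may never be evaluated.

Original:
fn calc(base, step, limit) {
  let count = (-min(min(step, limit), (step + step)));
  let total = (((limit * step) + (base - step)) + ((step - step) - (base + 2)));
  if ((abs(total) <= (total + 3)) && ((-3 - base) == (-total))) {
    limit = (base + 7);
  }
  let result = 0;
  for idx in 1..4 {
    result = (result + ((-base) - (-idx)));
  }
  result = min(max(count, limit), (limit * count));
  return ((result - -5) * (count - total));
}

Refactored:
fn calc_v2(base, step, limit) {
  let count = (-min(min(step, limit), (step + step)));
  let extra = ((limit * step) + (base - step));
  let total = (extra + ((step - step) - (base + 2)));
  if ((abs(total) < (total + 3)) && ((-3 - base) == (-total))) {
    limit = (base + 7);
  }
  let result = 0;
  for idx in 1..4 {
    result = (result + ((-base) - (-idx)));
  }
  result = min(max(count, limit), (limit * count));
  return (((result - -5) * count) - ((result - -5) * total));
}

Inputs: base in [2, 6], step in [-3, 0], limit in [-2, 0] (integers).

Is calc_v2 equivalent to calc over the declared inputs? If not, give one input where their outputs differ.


The suspicious edit (`(abs(total) <= (total + 3))` became `(abs(total) < (total + 3))`) never changes the result for any input inside the declared domain.
Tracing base=3, step=-2, limit=-1: calc: count = 4; total = 2; ((abs(total) <= (total + 3)) && ((-3 - base) == (-total))) -> false; result = 0; [idx=1]; result = -2; [idx=2]; result = -3; [idx=3]; result = -3; result = -4; return 2 | calc_v2: count = 4; extra = 7; total = 2; ((abs(total) < (total + 3)) && ((-3 - base) == (-total))) -> false; result = 0; [idx=1]; result = -2; [idx=2]; result = -3; [idx=3]; result = -3; result = -4; return 2 — matching result 2.
Every one of the 60 inputs gives matching results.
verdict: equivalent


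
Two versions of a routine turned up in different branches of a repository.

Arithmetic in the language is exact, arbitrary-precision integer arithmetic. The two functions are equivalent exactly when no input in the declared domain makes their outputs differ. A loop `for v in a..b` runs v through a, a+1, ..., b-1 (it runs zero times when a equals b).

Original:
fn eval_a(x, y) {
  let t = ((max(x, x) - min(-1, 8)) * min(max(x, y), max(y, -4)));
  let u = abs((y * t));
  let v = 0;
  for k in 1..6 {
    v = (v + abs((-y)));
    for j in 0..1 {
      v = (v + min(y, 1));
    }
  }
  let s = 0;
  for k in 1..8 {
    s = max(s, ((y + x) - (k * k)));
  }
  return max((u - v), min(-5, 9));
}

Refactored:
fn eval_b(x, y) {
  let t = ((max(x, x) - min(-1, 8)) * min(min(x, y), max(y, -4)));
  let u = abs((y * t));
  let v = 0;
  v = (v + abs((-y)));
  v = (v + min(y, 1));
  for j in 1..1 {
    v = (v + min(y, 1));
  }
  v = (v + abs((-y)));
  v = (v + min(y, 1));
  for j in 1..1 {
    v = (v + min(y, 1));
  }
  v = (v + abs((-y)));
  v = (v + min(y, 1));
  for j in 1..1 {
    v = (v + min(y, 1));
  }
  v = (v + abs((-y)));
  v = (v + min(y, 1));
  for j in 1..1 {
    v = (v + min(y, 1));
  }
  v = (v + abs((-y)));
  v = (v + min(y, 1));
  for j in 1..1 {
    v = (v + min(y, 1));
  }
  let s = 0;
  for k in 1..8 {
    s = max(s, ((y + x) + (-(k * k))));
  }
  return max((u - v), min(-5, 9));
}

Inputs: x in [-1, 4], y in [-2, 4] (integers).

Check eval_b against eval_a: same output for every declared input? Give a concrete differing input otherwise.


Consider the input x=1, y=3.
eval_a: t := 6 | u := 18 | v := 0 | iter k=1: | v := 3 | iter j=0: | v := 4 | iter k=2: | v := 7 | iter j=0: | v := 8 | iter k=3: | v := 11 | iter j=0: | v := 12 | iter k=4: | v := 15 | iter j=0: | v := 16 | iter k=5: | v := 19 | iter j=0: | v := 20 | s := 0 | iter k=1: | s := 3 | iter k=2: | s := 3 | iter k=3: | s := 3 | iter k=4: | s := 3 | iter k=5: | s := 3 | iter k=6: | s := 3 | iter k=7: | s := 3 | result -2
eval_b: t := 2 | u := 6 | v := 0 | v := 3 | v := 4 | loop over j: empty range | v := 7 | v := 8 | loop over j: empty range | v := 11 | v := 12 | loop over j: empty range | v := 15 | v := 16 | loop over j: empty range | v := 19 | v := 20 | loop over j: empty range | s := 0 | iter k=1: | s := 3 | iter k=2: | s := 3 | iter k=3: | s := 3 | iter k=4: | s := 3 | iter k=5: | s := 3 | iter k=6: | s := 3 | iter k=7: | s := 3 | result -5
-2 != -5, so the rewrite changes behavior.
verdict: not equivalent; witness: x=1, y=3


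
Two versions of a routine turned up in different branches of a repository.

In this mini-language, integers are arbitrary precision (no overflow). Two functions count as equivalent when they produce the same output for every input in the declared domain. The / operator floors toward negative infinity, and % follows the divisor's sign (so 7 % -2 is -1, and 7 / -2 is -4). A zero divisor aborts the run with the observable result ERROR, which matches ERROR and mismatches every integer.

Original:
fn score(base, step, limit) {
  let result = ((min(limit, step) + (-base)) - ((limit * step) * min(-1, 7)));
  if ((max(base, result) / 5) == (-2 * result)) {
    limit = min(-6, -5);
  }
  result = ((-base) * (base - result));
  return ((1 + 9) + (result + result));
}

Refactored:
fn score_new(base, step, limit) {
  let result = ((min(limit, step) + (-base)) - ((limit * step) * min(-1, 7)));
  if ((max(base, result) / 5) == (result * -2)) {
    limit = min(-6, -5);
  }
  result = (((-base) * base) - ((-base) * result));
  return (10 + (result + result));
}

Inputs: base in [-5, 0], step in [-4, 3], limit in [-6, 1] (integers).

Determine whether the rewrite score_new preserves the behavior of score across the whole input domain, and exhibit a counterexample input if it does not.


Behavior is preserved: although constant usage differs; arithmetic usage differs, the outputs never diverge.
Spot check at base=-3, step=0, limit=-3 — score: result=0, then ((max(base, result) / 5) == (-2 * result)) is true, then limit=-6, then result=-9, then returns -8. score_new: result=0, then ((max(base, result) / 5) == (result * -2)) is true, then limit=-6, then result=-9, then returns -8. Both give -8.
Checked all 384 inputs in the declared domain: the outputs agree on every one.
verdict: equivalent


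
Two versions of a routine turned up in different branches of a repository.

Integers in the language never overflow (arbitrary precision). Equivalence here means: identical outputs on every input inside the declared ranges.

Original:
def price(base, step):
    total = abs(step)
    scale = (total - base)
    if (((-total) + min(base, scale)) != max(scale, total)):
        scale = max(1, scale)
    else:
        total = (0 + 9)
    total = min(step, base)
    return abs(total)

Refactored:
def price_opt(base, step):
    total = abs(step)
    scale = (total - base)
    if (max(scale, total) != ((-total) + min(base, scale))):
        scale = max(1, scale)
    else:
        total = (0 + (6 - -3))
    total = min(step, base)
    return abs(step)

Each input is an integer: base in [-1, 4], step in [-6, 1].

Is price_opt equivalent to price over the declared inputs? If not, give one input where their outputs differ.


The rewrite breaks on base=-1, step=0, where the results are 1 and 0.
price: total := 0 | scale := 1 | (((-total) + min(base, scale)) != max(scale, total)): true | scale := 1 | total := -1 | result 1
price_opt: total := 0 | scale := 1 | (max(scale, total) != ((-total) + min(base, scale))): true | scale := 1 | total := -1 | result 0
verdict: not equivalent; witness: base=-1, step=0


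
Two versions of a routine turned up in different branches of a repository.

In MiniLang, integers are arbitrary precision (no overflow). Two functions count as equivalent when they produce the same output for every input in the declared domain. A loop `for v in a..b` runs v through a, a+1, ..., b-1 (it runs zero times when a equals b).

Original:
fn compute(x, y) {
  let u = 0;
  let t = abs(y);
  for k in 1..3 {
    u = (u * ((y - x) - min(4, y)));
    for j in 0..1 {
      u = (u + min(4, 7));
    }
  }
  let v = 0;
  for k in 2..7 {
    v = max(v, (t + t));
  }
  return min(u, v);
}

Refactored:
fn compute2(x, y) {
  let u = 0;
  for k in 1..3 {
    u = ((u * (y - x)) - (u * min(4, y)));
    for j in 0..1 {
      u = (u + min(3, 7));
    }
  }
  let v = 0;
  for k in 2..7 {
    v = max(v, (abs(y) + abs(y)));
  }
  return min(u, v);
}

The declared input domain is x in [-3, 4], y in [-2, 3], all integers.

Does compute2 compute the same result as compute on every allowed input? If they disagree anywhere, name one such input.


Input x=0, y=-2: 4 from compute versus 3 from compute2.
verdict: not equivalent; witness: x=0, y=-2


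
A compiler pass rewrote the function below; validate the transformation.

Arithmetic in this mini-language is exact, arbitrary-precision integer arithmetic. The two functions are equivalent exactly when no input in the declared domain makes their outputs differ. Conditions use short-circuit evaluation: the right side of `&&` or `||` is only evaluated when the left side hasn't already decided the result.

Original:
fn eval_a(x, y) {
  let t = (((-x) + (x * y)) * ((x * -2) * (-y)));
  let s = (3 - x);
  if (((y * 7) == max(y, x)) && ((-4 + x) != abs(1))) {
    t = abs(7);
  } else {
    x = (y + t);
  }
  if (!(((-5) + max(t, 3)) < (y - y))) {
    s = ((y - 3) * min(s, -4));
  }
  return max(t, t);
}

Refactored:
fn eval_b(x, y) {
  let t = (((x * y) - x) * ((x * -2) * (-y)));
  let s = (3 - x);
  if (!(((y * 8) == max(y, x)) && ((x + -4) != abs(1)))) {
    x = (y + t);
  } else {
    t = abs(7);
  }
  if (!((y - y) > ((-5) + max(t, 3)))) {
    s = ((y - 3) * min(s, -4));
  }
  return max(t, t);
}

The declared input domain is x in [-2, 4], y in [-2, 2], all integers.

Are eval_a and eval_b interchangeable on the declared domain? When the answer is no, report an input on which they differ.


The edit looks behavioral (`7` became `8`), but over these ranges it never changes the outcome.
As a probe, take x=-1, y=-1: eval_a runs t = 4; s = 4; (((y * 7) == max(y, x)) && ((-4 + x) != abs(1))) -> false; x = 3; (!(((-5) + max(t, 3)) < (y - y))) -> false; return 4; eval_b runs t = 4; s = 4; (!(((y * 8) == max(y, x)) && ((x + -4) != abs(1)))) -> true; x = 3; (!((y - y) > ((-5) + max(t, 3)))) -> false; return 4; both end at 4.
An exhaustive pass over the 35 declared inputs shows identical outputs.
verdict: equivalent


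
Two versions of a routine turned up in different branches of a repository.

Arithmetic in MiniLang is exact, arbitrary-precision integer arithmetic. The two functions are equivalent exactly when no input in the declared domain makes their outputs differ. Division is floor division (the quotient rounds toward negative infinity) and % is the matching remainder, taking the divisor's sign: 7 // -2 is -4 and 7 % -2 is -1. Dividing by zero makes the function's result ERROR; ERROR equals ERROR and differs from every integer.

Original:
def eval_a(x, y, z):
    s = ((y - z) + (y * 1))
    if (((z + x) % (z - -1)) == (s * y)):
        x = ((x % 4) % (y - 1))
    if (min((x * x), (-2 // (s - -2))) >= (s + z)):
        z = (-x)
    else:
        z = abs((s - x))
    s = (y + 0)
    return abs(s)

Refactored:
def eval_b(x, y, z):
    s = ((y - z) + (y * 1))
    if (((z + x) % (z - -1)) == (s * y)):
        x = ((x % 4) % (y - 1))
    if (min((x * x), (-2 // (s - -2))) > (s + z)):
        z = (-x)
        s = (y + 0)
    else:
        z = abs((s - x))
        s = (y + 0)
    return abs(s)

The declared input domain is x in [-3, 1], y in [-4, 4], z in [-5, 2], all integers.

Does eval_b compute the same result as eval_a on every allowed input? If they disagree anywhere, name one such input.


Equivalent. The edit looks behavioral (`(min((x * x), (-2 // (s - -2))) >= (s + z))` became `(min((x * x), (-2 // (s - -2))) > (s + z))`), but over these ranges it never changes the outcome.
Every one of the 360 inputs gives matching results.
One worked example (x=0, y=3, z=-1) — eval_a: s becomes 7; next hits division by zero so the output is ERROR; eval_b: s becomes 7; next hits division by zero so the output is ERROR; agreement on ERROR.
verdict: equivalent


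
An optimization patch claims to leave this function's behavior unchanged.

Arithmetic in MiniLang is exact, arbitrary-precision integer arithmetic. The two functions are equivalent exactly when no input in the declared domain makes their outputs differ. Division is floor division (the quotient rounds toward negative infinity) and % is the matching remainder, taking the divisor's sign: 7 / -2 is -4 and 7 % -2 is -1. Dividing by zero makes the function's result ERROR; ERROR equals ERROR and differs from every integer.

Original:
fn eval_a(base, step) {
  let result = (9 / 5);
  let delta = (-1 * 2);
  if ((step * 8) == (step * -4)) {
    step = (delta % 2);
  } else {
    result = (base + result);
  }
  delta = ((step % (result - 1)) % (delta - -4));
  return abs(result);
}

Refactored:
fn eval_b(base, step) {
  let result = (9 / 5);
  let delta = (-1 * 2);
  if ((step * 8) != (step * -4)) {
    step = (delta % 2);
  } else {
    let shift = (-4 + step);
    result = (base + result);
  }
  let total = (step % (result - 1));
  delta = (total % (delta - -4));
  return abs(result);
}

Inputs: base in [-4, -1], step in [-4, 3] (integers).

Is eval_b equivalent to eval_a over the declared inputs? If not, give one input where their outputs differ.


Evaluate both at base=-4, step=-4.
eval_a: result=1, then delta=-2, then ((step * 8) == (step * -4)) is false, then result=-3, then delta=0, then returns 3
eval_b: result=1, then delta=-2, then ((step * 8) != (step * -4)) is true, then step=0, then a zero divisor aborts: ERROR
3 != ERROR, so the rewrite changes behavior.
verdict: not equivalent; witness: base=-4, step=-4


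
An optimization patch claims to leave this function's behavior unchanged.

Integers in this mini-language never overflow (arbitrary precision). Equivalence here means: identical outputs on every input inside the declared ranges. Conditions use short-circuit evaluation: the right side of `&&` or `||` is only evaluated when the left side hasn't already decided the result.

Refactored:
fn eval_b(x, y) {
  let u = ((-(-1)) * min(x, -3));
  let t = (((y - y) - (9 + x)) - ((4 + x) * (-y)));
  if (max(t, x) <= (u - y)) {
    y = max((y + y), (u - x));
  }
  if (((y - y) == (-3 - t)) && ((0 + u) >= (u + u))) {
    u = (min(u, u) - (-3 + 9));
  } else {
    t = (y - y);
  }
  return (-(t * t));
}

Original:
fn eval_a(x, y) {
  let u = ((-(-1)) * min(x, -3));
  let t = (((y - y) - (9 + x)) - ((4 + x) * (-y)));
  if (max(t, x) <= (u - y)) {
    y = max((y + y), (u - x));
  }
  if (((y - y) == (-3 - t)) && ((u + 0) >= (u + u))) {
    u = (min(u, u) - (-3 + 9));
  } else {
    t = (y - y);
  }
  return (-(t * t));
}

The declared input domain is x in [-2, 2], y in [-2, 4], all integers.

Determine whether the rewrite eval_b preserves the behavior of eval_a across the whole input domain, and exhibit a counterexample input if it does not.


The two are interchangeable: same computation, different form, and every declared input agrees.
As a probe, take x=-2, y=4: eval_a runs u=-3, then t=1, then (max(t, x) <= (u - y)) is false, then (((y - y) == (-3 - t)) && ((u + 0) >= (u + u))) is false, then t=0, then returns 0; eval_b runs u=-3, then t=1, then (max(t, x) <= (u - y)) is false, then (((y - y) == (-3 - t)) && ((0 + u) >= (u + u))) is false, then t=0, then returns 0; both end at 0.
Across all 35 domain points the two functions coincide.
verdict: equivalent


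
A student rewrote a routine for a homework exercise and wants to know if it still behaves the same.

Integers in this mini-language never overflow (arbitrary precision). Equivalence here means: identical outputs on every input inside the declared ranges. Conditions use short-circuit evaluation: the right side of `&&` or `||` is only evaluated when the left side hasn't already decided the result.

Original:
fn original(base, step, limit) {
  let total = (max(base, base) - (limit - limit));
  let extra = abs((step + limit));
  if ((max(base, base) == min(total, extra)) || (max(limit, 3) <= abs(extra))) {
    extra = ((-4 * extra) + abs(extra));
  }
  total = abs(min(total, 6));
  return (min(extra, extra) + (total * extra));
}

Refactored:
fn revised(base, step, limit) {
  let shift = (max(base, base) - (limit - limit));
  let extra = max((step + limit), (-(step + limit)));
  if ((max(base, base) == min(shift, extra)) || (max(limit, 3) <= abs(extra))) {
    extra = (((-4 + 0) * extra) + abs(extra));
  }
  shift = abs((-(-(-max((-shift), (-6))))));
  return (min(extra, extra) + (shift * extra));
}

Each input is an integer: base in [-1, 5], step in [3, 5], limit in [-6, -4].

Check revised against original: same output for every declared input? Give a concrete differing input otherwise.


The two versions differ — the changes include arithmetic usage differs; constant usage differs; min/max/abs usage differs; local variable names differ.
Spot check at base=1, step=3, limit=-5 — original: total = 1; extra = 2; ((max(base, base) == min(total, extra)) || (max(limit, 3) <= abs(extra))) -> true; extra = -6; total = 1; return -12. revised: shift = 1; extra = 2; ((max(base, base) == min(shift, extra)) || (max(limit, 3) <= abs(extra))) -> true; extra = -6; shift = 1; return -12. Both give -12.
Across all 63 domain points the two functions coincide.
verdict: equivalent


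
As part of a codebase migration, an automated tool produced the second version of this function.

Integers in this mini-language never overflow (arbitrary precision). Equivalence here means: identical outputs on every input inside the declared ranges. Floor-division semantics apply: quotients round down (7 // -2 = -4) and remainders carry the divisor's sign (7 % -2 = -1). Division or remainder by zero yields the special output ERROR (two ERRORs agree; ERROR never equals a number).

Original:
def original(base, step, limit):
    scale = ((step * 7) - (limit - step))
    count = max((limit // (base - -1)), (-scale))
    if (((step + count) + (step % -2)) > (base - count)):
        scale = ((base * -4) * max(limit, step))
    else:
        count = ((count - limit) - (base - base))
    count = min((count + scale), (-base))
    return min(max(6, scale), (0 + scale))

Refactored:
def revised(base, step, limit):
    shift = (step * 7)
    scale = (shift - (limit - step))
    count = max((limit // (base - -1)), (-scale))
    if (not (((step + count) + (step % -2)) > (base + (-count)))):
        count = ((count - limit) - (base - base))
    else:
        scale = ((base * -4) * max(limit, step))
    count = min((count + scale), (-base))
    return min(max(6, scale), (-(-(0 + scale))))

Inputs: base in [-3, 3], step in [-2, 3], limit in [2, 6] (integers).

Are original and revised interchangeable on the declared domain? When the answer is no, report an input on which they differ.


Differences: boolean connective usage differs, statement counts differ, arithmetic usage differs, local variable names differ — yet all 210 inputs agree.
verdict: equivalent


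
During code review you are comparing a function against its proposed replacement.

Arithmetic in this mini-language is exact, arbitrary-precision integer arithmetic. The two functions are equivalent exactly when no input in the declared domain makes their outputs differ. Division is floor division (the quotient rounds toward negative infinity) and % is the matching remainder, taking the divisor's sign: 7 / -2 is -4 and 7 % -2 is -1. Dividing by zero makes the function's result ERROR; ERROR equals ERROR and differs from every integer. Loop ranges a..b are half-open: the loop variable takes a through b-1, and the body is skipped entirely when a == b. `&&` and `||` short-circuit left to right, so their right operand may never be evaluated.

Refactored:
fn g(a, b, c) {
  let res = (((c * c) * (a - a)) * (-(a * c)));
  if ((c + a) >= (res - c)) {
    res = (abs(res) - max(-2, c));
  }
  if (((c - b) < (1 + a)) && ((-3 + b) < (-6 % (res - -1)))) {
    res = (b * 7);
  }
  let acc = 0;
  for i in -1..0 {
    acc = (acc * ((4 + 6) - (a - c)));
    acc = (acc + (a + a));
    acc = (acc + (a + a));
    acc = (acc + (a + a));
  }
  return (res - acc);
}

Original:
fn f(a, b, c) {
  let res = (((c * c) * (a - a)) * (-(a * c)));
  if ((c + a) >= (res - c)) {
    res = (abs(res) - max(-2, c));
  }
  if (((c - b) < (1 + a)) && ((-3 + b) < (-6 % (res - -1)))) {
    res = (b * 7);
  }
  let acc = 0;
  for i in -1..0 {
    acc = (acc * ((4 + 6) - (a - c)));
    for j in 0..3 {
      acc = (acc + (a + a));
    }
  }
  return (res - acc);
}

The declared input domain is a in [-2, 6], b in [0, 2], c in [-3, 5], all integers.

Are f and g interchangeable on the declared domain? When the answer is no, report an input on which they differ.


Behavior is preserved: although loop structure differs, arithmetic usage differs, statement counts differ, local variable names differ, the outputs never diverge.
Spot check at a=1, b=2, c=-2 — f: res=0, then ((c + a) >= (res - c)) is false, then (((c - b) < (1 + a)) && ((-3 + b) < (-6 % (res - -1)))) is true, then res=14, then acc=0, then (i=-1), then acc=0, then (j=0), then acc=2, then (j=1), then acc=4, then (j=2), then acc=6, then returns 8. g: res=0, then ((c + a) >= (res - c)) is false, then (((c - b) < (1 + a)) && ((-3 + b) < (-6 % (res - -1)))) is true, then res=14, then acc=0, then (i=-1), then acc=0, then acc=2, then acc=4, then acc=6, then returns 8. Both give 8.
Every one of the 243 inputs gives matching results.
verdict: equivalent


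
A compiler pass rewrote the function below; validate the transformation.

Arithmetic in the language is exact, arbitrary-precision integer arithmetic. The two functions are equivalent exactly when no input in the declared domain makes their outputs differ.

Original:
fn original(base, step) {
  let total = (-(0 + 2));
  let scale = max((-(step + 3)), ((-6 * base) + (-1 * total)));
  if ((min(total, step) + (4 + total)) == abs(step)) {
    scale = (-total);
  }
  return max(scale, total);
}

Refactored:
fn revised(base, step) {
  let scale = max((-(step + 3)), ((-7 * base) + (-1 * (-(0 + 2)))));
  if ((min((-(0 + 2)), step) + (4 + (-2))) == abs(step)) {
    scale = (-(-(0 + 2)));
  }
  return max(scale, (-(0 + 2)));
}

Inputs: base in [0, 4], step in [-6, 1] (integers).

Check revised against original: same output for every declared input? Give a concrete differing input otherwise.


The suspicious edit (`-6` became `-7`) never changes the result for any input inside the declared domain.
Tracing base=2, step=0: original: total = -2; scale = -3; ((min(total, step) + (4 + total)) == abs(step)) -> true; scale = 2; return 2 | revised: scale = -3; ((min((-(0 + 2)), step) + (4 + (-2))) == abs(step)) -> true; scale = 2; return 2 — matching result 2.
Every one of the 40 inputs gives matching results.
verdict: equivalent


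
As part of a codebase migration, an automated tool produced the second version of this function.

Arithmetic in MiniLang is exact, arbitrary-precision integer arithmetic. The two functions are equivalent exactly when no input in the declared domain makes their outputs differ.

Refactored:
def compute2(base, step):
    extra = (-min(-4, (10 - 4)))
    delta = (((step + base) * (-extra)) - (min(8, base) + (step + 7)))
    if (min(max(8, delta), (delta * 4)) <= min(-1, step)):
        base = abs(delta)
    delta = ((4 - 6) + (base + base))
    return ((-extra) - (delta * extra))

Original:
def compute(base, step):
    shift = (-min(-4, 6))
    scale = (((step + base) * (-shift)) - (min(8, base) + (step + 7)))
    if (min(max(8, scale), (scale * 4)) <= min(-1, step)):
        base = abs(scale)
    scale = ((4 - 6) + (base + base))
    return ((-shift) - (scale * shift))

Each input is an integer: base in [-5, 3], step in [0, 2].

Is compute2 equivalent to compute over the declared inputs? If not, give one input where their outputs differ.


Comparing the listings, the differences include: constant usage differs; and local variable names differ; and arithmetic usage differs.
As a probe, take base=-3, step=0: compute runs shift := 4 | scale := 8 | (min(max(8, scale), (scale * 4)) <= min(-1, step)): false | scale := -8 | result 28; compute2 runs extra := 4 | delta := 8 | (min(max(8, delta), (delta * 4)) <= min(-1, step)): false | delta := -8 | result 28; both end at 28.
Every one of the 27 inputs gives matching results.
verdict: equivalent


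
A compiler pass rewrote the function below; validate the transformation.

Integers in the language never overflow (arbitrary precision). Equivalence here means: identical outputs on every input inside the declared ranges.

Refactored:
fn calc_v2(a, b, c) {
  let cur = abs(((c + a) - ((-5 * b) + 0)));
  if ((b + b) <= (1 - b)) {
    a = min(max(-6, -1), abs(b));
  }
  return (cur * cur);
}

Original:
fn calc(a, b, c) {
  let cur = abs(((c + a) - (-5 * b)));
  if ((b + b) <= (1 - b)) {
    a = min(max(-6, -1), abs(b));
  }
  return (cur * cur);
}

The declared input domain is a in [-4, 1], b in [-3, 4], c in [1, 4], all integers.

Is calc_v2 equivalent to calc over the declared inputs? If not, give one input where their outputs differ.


Changes here: constant usage differs, arithmetic usage differs; the full 192-point sweep finds no disagreement.
verdict: equivalent


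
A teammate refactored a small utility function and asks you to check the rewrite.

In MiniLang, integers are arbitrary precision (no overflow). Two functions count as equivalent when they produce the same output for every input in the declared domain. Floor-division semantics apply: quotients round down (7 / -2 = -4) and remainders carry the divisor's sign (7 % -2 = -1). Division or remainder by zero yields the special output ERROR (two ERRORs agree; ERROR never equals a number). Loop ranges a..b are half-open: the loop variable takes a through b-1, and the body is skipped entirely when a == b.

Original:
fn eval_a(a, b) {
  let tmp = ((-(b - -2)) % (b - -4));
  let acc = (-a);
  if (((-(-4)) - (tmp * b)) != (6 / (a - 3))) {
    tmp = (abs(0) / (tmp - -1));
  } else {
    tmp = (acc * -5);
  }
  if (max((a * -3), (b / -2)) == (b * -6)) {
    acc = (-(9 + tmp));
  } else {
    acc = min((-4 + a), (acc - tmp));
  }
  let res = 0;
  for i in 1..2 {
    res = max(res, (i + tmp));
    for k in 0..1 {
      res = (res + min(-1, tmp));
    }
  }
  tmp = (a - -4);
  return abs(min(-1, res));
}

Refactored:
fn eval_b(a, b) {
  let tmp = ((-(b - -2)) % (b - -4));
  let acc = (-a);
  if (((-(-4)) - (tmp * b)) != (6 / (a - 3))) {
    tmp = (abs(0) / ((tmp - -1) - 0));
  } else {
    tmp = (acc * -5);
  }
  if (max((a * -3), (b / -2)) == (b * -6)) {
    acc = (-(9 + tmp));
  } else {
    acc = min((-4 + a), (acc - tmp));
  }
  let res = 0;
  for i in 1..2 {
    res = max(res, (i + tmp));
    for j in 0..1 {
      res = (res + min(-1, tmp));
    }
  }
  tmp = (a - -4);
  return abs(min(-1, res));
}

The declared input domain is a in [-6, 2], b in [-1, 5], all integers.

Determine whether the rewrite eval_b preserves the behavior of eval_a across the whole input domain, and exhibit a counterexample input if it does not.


Changes here: local variable names differ, constant usage differs, arithmetic usage differs; the full 63-point sweep finds no disagreement.
verdict: equivalent


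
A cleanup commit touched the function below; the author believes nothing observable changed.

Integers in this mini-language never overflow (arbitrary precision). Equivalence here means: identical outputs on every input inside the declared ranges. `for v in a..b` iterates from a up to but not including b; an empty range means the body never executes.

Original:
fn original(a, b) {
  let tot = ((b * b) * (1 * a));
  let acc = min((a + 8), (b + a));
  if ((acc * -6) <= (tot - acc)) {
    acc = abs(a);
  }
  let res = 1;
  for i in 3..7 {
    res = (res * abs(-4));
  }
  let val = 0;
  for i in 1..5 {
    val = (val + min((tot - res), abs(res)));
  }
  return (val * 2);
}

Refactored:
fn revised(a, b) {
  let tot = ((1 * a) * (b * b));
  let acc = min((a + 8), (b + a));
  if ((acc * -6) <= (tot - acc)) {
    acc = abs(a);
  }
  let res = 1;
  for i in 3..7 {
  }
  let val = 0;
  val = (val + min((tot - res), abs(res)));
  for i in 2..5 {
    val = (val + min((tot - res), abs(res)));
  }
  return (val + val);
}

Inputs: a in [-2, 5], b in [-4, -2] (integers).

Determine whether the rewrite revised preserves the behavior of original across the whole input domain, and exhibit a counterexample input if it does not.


These are not equivalent — on a=-2, b=-4 the outputs split (-2304 vs -264).
original: tot := -32 | acc := -6 | ((acc * -6) <= (tot - acc)): false | res := 1 | iter i=3: | res := 4 | iter i=4: | res := 16 | iter i=5: | res := 64 | iter i=6: | res := 256 | val := 0 | iter i=1: | val := -288 | iter i=2: | val := -576 | iter i=3: | val := -864 | iter i=4: | val := -1152 | result -2304
revised: tot := -32 | acc := -6 | ((acc * -6) <= (tot - acc)): false | res := 1 | iter i=3: | iter i=4: | iter i=5: | iter i=6: | val := 0 | val := -33 | iter i=2: | val := -66 | iter i=3: | val := -99 | iter i=4: | val := -132 | result -264
verdict: not equivalent; witness: a=-2, b=-4


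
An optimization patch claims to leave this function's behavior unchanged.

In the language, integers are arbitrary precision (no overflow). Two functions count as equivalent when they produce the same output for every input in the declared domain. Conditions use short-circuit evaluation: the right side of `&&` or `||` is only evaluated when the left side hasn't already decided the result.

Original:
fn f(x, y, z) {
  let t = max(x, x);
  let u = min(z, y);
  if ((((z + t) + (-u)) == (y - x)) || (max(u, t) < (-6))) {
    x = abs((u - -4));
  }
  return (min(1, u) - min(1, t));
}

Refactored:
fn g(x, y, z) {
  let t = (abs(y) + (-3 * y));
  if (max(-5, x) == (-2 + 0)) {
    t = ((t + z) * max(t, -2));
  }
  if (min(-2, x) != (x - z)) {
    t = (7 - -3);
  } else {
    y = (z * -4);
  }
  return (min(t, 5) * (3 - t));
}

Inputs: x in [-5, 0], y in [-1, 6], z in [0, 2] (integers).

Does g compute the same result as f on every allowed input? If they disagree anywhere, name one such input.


Try x=-5, y=-1, z=0.
f: t=-5, then u=-1, then ((((z + t) + (-u)) == (y - x)) || (max(u, t) < (-6))) is false, then returns 4
g: t=4, then (max(-5, x) == (-2 + 0)) is false, then (min(-2, x) != (x - z)) is false, then y=0, then returns -4
4 and -4 differ, so these are not the same function on this domain.
verdict: not equivalent; witness: x=-5, y=-1, z=0


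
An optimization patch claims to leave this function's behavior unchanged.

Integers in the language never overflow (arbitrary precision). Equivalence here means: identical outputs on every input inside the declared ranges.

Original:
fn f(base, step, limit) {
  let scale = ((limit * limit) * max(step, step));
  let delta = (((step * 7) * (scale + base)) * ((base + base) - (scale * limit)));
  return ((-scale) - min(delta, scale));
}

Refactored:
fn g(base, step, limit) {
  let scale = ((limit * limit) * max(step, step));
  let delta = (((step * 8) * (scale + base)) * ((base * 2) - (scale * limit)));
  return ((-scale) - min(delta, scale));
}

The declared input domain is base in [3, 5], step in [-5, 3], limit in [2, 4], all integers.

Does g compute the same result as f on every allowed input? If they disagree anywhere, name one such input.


Not equivalent: base=3, step=1, limit=2 separates them (94 vs 108).
f: scale=4, then delta=-98, then returns 94
g: scale=4, then delta=-112, then returns 108
verdict: not equivalent; witness: base=3, step=1, limit=2
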